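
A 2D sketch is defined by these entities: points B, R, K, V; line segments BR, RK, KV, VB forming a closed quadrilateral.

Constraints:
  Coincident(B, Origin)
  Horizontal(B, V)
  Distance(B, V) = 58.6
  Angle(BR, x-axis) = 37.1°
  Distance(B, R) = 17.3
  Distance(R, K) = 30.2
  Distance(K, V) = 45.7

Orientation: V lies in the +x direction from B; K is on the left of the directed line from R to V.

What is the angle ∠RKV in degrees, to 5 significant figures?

71.312°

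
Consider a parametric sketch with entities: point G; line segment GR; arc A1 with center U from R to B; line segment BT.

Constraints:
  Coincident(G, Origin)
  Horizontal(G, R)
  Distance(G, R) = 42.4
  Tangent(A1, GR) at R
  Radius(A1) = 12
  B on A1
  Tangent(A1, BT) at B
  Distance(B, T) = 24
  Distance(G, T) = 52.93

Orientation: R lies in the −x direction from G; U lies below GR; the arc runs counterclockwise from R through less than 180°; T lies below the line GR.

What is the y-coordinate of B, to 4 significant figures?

-19.55

G is at the origin; G and R share the same y with |GR| = 42.4 and R on the −x side, so R = (-42.40, 0.000). Since A1 is tangent to GR there, UR ⟂ GR, so U = R + (0, -12) = (-42.40, -12.00). Since UB ⟂ BT (tangency), |UT| = √(12.0² + 24.0²) = 26.83 regardless of where B sits on A1. So T lies on both circle(G, 52.93) and circle(U, 26.83); the below-GR intersection is T = (-36.63, -38.21). B is the foot of the tangent from T: B = (-51.73, -19.55).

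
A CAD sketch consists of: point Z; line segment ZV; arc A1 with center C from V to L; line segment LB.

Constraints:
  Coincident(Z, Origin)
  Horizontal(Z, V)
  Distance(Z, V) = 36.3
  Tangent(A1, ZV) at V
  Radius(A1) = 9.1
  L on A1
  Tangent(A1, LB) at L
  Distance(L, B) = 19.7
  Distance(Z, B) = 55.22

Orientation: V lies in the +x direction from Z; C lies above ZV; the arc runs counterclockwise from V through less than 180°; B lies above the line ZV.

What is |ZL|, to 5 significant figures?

46.002

Checks: |CL| = 9.100 ✓; ∠(CL, LB) = 90.00° ✓; |LB| = 19.70 ✓; |ZB| = 55.22 ✓.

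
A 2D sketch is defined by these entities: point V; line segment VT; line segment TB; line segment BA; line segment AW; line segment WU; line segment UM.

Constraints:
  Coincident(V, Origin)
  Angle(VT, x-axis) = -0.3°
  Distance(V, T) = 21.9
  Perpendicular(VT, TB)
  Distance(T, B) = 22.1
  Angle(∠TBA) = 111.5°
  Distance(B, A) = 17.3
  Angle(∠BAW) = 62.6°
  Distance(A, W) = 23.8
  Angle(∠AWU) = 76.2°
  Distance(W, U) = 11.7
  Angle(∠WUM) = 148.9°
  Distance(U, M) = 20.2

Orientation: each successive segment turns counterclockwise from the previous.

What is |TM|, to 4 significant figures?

26.39

V is at the origin; VT runs at -0.3° with length 21.9, so T = (21.90, -0.1147). VT ⟂ TB, so TB runs at 89.70°; with |TB| = 22.1, B = (22.02, 21.99). ∠TBA = 111.5° gives BA at 158.2° from the x-axis; with |BA| = 17.3, A = (5.953, 28.41). ∠BAW = 62.6° gives AW at -84.40° from the x-axis; with |AW| = 23.8, W = (8.275, 4.723). ∠AWU = 76.2° gives WU at 19.40° from the x-axis; with |WU| = 11.7, U = (19.31, 8.610). ∠WUM = 148.9° gives UM at 50.50° from the x-axis; with |UM| = 20.2, M = (32.16, 24.20). Then |TM| = |M − T| = 26.39.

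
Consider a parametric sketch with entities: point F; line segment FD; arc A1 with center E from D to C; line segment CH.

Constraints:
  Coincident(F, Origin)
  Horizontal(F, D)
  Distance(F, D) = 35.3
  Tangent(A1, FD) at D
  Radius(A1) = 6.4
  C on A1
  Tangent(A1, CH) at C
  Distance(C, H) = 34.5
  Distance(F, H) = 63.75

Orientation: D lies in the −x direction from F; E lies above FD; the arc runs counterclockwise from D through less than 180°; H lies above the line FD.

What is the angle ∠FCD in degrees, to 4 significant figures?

97.06°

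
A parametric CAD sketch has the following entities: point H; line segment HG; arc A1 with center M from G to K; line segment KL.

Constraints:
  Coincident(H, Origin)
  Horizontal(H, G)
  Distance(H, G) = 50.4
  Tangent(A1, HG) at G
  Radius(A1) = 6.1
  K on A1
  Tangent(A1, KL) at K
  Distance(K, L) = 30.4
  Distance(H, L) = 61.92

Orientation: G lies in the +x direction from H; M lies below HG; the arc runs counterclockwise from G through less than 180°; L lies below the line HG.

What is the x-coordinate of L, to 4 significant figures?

49.58

H is at the origin; H and G share the same y with |HG| = 50.4 and G on the +x side, so G = (50.40, 0.000). Tangency of A1 to HG means the radius MG is perpendicular to HG, so M = G + (0, -6.1) = (50.40, -6.100). Since MK ⟂ KL (tangency), |ML| = √(6.1² + 30.4²) = 31.01 regardless of where K sits on A1. So L lies on both circle(H, 61.92) and circle(M, 31.01); the below-HG intersection is L = (49.58, -37.10). K is the foot of the tangent from L: K = (44.39, -7.141).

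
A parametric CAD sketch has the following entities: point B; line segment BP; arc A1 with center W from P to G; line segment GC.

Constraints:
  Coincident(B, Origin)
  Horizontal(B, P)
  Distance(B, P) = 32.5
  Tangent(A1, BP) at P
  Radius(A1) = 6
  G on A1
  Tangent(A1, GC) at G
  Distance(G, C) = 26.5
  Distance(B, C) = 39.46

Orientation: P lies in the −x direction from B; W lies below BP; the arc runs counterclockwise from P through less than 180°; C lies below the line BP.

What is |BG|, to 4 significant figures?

38.69

B is at the origin; B and P share the same y with |BP| = 32.5 and P on the −x side, so P = (-32.50, 0.000). Since A1 is tangent to BP there, WP ⟂ BP, so W = P + (0, -6) = (-32.50, -6.000). Since WG ⟂ GC (tangency), |WC| = √(6.0² + 26.5²) = 27.17 regardless of where G sits on A1. So C lies on both circle(B, 39.46) and circle(W, 27.17); the below-BP intersection is C = (-23.56, -31.66). G is the foot of the tangent from C: G = (-37.59, -9.177).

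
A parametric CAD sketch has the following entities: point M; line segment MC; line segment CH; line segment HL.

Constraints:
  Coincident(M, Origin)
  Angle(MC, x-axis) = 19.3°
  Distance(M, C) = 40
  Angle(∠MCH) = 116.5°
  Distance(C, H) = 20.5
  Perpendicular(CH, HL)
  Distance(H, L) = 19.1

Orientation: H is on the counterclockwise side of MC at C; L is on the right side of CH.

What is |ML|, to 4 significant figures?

66.96

M is at the origin; MC runs at 19.3° with length 40.0, so C = 40.0·(cos 19.3°, sin 19.3°) = (37.75, 13.22). ∠MCH = 116.5°, so CH runs at 19.3° + (180° − 116.5°) = 82.80° from the x-axis; with |CH| = 20.5, H = C + 20.5·(cos 82.80°, sin 82.80°) = (40.32, 33.56). CH ⟂ HL; with |HL| = 19.1 on the right of CH, L = H + 19.1·(0.9921, -0.1253) = (59.27, 31.17). Then |ML| = |L − M| = 66.96.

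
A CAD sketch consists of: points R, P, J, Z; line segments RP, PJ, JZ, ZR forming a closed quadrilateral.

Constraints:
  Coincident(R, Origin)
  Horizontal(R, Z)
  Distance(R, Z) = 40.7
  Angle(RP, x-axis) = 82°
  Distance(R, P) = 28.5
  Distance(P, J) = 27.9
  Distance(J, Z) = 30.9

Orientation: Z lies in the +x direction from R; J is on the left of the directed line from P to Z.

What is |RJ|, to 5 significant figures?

43.468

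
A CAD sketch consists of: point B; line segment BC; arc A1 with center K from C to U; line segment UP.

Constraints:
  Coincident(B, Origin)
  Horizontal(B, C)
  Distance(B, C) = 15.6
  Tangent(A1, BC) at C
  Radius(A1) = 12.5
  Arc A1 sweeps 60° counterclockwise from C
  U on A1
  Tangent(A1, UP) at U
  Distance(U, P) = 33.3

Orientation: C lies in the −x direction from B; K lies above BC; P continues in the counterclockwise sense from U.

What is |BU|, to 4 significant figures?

7.865

B is at the origin; BC is horizontal with |BC| = 15.6 and C on the −x side, so C = (-15.60, 0.000). The tangent condition forces KC to be normal to BC, so K = C + (0, 12.5) = (-15.60, 12.50). On A1, C sits at bearing -90° from K; a 60° counterclockwise sweep puts U at bearing -30°, so U = K + 12.5·(cos -30°, sin -30°) = (-4.775, 6.250). Then |BU| = |U − B| = 7.865.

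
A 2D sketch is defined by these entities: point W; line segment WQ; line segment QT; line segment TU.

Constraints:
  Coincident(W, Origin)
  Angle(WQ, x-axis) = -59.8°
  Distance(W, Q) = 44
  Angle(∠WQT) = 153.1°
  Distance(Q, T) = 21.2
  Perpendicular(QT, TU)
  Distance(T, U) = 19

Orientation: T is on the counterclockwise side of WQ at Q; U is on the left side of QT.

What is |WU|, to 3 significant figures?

60.4

W is at the origin; WQ runs at -59.8° with length 44.0, so Q = 44.0·(cos -59.8°, sin -59.8°) = (22.1, -38.0). ∠WQT = 153.1°, so QT runs at -59.8° + (180° − 153.1°) = -32.9° from the x-axis; with |QT| = 21.2, T = Q + 21.2·(cos -32.9°, sin -32.9°) = (39.9, -49.5). QT ⟂ TU; with |TU| = 19.0 on the left of QT, U = T + 19.0·(0.543, 0.840) = (50.3, -33.6). Then |WU| = |U − W| = 60.4.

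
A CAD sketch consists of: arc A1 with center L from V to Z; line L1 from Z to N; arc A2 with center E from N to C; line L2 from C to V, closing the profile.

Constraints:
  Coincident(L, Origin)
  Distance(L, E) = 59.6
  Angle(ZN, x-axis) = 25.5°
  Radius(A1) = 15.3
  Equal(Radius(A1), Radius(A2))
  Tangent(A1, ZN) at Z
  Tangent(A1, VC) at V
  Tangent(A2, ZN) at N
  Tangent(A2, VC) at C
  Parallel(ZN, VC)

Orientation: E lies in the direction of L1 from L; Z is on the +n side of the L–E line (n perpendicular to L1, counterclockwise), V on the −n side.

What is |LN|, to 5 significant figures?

61.533

Tangency of A1 to both parallel lines with radius 15.3 puts Z and V at L ± 15.3·n: Z = (-6.5868, 13.810), V = (6.5868, -13.810). Equal radii place N and C the same way about E: N = E + 15.3·n = (47.207, 39.468), C = E − 15.3·n = (60.381, 11.849). Then |LN| = |N − L| = 61.533.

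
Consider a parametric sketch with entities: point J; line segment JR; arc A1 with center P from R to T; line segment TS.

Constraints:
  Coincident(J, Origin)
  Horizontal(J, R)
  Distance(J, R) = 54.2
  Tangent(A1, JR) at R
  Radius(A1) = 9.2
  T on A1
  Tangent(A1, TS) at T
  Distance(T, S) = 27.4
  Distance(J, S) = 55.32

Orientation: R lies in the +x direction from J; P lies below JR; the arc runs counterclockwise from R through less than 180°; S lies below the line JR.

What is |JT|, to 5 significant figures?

45.803

J is at the origin; JR is horizontal with |JR| = 54.2 and R on the +x side, so R = (54.200, 0.0000). The tangent condition forces PR to be normal to JR, so P = R + (0, -9.2) = (54.200, -9.2000). Since PT ⟂ TS (tangency), |PS| = √(9.2² + 27.4²) = 28.903 regardless of where T sits on A1. So S lies on both circle(J, 55.32) and circle(P, 28.903); the below-JR intersection is S = (42.368, -35.570). T is the foot of the tangent from S: T = (45.044, -8.3015).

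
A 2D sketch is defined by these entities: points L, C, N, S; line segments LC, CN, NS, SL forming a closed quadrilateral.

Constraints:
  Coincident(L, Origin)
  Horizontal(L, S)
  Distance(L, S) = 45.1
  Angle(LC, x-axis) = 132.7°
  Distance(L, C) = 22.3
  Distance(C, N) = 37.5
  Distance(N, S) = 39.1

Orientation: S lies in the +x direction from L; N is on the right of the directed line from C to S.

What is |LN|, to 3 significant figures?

15.3

L is at the origin; L and S share the same y with |LS| = 45.1 and S in +x, so S = (45.1, 0). LC runs at 132.7° with |LC| = 22.3, so C = (-15.1, 16.4). N is determined by |CN| = 37.5 and |NS| = 39.1 together: it lies at the intersection of circle(C, 37.5) and circle(S, 39.1). With |CS| = 62.4, the foot of the radical line on CS is 30.2 from C and the perpendicular offset is √(37.5² − 30.2²) = 22.2. Taking the right-of-CS solution: N = (8.21, -13.0).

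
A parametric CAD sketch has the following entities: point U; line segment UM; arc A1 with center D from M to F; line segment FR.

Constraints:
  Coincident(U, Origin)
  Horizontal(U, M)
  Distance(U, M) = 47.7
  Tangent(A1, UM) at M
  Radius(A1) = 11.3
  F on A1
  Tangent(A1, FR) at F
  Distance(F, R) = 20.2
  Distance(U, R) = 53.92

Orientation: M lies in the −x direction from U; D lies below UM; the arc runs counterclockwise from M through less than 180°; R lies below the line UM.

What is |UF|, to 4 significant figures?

59.08

Checks: |DM| = 11.30 ✓; |DF| = 11.30 ✓; ∠(DF, FR) = 90.00° ✓; |FR| = 20.20 ✓; |UR| = 53.92 ✓.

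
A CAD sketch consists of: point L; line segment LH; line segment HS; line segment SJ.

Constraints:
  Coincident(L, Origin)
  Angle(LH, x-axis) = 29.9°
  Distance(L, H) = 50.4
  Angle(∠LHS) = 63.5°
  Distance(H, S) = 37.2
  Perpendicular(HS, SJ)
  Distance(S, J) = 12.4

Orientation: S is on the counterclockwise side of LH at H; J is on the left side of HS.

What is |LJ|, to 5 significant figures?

35.861

∠LHS = 63.5°, so HS runs at 29.9° + (180° − 63.5°) = 146.40° from the x-axis; with |HS| = 37.2, S = H + 37.2·(cos 146.40°, sin 146.40°) = (12.707, 45.710). HS is perpendicular to SJ; with |SJ| = 12.4 on the left of HS, J = S + 12.4·(-0.55339, -0.83292) = (5.8449, 35.382). Then |LJ| = |J − L| = 35.861.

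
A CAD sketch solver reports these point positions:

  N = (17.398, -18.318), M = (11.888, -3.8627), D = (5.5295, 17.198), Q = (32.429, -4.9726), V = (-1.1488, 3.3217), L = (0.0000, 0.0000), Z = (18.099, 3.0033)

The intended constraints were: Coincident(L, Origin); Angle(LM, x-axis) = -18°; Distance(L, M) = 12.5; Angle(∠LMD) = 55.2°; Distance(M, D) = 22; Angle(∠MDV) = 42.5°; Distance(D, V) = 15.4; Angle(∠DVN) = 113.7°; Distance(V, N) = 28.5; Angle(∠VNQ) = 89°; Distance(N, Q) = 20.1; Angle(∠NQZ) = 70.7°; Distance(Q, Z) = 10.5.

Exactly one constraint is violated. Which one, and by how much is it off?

Distance(Q, Z) = 10.5 — off by 5.90.

L = (0.00, 0.00) ✓; LM at -18.00° ✓; |LM| = 12.50 ✓; ∠LMD = 55.20° ✓; |MD| = 22.00 ✓; ∠MDV = 42.50° ✓; |DV| = 15.40 ✓; ∠DVN = 113.7° ✓; |VN| = 28.50 ✓; ∠VNQ = 89.00° ✓; |NQ| = 20.10 ✓; ∠NQZ = 70.70° ✓; |QZ| = 16.40 ✗.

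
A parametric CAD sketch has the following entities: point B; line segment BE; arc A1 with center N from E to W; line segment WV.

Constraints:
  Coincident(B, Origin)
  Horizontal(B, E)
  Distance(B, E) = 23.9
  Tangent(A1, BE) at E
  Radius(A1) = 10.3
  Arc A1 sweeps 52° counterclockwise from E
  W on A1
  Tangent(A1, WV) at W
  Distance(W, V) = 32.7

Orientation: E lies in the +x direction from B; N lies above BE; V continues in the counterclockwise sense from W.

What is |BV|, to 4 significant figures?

60.03

On A1, E sits at bearing -90° from N; a 52° counterclockwise sweep puts W at bearing -38°, so W = N + 10.3·(cos -38°, sin -38°) = (32.02, 3.959). The tangent condition forces NW to be normal to WV, so WV runs along (−sin -38°, cos -38°); with |WV| = 32.7, V = (52.15, 29.73). Then |BV| = |V − B| = 60.03.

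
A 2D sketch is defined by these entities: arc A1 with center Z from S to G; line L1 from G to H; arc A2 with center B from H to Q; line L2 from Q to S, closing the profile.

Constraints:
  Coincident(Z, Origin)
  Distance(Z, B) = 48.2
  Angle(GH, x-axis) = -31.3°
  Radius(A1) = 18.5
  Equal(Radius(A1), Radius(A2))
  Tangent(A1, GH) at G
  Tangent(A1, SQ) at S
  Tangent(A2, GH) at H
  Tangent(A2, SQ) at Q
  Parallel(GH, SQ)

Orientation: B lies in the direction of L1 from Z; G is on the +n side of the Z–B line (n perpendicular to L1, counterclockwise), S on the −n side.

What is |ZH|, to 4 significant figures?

51.63

The slot axis is L1's direction at -31.3°, so u = (cos -31.3°, sin -31.3°) = (0.8545, -0.5195) and n = (−sin -31.3°, cos -31.3°) = (0.5195, 0.8545). Z is at the origin and B lies 48.2 along u from Z, so B = 48.2·u = (41.18, -25.04). Tangency of A1 to both parallel lines with radius 18.5 puts G and S at Z ± 18.5·n: G = (9.611, 15.81), S = (-9.611, -15.81). Equal radii place H and Q the same way about B: H = B + 18.5·n = (50.80, -9.233), Q = B − 18.5·n = (31.57, -40.85). Then |ZH| = |H − Z| = 51.63.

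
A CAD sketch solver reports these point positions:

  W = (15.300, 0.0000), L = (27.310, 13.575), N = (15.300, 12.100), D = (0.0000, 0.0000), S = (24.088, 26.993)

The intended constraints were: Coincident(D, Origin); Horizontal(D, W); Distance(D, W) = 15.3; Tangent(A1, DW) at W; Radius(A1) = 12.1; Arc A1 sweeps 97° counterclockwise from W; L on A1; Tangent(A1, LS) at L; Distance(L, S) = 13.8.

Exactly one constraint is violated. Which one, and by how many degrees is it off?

Tangent(A1, LS) at L — off by 6.50°.

D = (0.00, 0.00) ✓; D.y = 0.00, W.y = 0.00 ✓; |DW| = 15.30 ✓; ∠(NW, WD) = 90.00° ✓; |NW| = 12.10 ✓; bearing(N→L) − bearing(N→W) = 97.00° ✓; |NL| = 12.10 ✓; ∠(NL, LS) = 83.50° ✗; |LS| = 13.80 ✓.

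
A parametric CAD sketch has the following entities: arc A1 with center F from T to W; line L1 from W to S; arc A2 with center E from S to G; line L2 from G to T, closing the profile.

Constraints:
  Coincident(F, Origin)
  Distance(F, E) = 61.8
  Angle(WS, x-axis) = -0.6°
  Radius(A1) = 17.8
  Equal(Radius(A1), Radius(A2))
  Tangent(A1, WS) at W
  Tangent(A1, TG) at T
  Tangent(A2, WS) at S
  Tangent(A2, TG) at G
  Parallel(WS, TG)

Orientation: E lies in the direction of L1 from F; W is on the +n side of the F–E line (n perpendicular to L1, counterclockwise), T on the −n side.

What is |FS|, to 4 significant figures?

64.31

The slot axis is L1's direction at -0.6°, so u = (cos -0.6°, sin -0.6°) = (0.9999, -0.01047) and n = (−sin -0.6°, cos -0.6°) = (0.01047, 0.9999). F is at the origin and E lies 61.8 along u from F, so E = 61.8·u = (61.80, -0.6472). Tangency of A1 to both parallel lines with radius 17.8 puts W and T at F ± 17.8·n: W = (0.1864, 17.80), T = (-0.1864, -17.80). Equal radii place S and G the same way about E: S = E + 17.8·n = (61.98, 17.15), G = E − 17.8·n = (61.61, -18.45). Then |FS| = |S − F| = 64.31.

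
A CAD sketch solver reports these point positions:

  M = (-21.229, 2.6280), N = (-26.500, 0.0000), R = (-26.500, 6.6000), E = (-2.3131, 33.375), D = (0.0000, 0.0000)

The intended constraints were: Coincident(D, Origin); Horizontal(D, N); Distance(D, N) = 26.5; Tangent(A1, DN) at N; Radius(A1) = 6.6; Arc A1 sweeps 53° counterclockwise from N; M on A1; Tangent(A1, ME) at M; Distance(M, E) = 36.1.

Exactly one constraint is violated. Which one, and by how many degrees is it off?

Tangent(A1, ME) at M — off by 5.40°.

D = (0.00, 0.00) ✓; D.y = 0.00, N.y = 0.00 ✓; |DN| = 26.50 ✓; ∠(RN, ND) = 90.00° ✓; |RN| = 6.600 ✓; bearing(R→M) − bearing(R→N) = 53.00° ✓; |RM| = 6.600 ✓; ∠(RM, ME) = 84.60° ✗; |ME| = 36.10 ✓.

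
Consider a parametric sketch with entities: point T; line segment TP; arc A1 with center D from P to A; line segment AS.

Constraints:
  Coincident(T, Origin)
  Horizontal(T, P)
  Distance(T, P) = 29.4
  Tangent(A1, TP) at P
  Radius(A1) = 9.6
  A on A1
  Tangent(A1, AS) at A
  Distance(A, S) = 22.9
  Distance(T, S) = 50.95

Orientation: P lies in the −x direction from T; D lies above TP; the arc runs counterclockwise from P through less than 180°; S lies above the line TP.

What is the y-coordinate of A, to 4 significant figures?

16.55

T is at the origin; T and P share the same y with |TP| = 29.4 and P on the −x side, so P = (-29.40, 0.000). The tangent condition forces DP to be normal to TP, so D = P + (0, 9.6) = (-29.40, 9.600). Since DA ⟂ AS (tangency), |DS| = √(9.6² + 22.9²) = 24.83 regardless of where A sits on A1. So S lies on both circle(T, 50.95) and circle(D, 24.83); the above-TP intersection is S = (-39.37, 32.34). A is the foot of the tangent from S: A = (-22.78, 16.55).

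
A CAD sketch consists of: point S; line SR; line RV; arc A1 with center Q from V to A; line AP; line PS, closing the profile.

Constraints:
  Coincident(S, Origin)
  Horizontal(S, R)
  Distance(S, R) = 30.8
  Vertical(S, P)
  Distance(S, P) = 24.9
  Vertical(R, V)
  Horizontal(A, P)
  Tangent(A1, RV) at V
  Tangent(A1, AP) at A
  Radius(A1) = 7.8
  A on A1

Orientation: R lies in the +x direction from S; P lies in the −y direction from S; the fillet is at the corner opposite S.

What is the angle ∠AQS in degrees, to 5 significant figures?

126.63°

S is at the origin; S and R share the same y with |SR| = 30.8 and R on the +x side, so R = (30.800, 0.0000). SP is vertical with |SP| = 24.9 and P on the −y side, so P = (0.0000, -24.900). The virtual corner opposite S is at (30.800, -24.900). Since A1 is tangent to RV there, QV ⟂ RV and A1 meets AP tangentially, so QA is at right angles to AP, with radius 7.8, so the center Q sits 7.8 in from both sides at Q = (23.000, -17.100). That places the tangent points at V = (30.800, -17.100) on RV and A = (23.000, -24.900) on AP. Then cos ∠AQS = QA·QS / (|QA||QS|), giving 126.63°.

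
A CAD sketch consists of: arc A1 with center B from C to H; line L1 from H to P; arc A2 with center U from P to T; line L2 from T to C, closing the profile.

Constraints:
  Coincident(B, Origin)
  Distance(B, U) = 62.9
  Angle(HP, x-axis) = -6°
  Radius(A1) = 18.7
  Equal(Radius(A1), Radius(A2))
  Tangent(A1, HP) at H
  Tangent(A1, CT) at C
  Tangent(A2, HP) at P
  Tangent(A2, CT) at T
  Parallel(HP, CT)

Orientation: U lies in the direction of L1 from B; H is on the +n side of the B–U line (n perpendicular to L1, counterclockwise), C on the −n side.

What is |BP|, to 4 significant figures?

65.62

The slot axis is L1's direction at -6.0°, so u = (cos -6.0°, sin -6.0°) = (0.9945, -0.1045) and n = (−sin -6.0°, cos -6.0°) = (0.1045, 0.9945). B is at the origin and U lies 62.9 along u from B, so U = 62.9·u = (62.56, -6.575). Tangency of A1 to both parallel lines with radius 18.7 puts H and C at B ± 18.7·n: H = (1.955, 18.60), C = (-1.955, -18.60). Equal radii place P and T the same way about U: P = U + 18.7·n = (64.51, 12.02), T = U − 18.7·n = (60.60, -25.17). Then |BP| = |P − B| = 65.62.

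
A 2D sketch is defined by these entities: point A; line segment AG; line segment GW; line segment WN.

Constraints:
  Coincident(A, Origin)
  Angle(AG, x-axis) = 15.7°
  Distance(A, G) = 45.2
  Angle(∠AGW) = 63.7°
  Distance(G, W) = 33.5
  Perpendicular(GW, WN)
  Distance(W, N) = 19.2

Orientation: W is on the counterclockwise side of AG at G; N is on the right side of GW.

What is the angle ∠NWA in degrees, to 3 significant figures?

162°

∠AGW = 63.7°, so GW runs at 15.7° + (180° − 63.7°) = 132° from the x-axis; with |GW| = 33.5, W = G + 33.5·(cos 132°, sin 132°) = (21.1, 37.1). GW ⟂ WN; with |WN| = 19.2 on the right of GW, N = W + 19.2·(0.743, 0.669) = (35.4, 50.0). Then cos ∠NWA = WN·WA / (|WN||WA|), giving 162°.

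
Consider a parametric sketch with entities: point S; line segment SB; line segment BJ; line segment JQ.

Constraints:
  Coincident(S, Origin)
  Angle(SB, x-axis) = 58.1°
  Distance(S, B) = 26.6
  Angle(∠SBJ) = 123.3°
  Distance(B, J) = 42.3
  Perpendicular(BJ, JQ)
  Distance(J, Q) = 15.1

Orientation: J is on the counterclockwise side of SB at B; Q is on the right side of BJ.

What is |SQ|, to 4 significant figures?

68.06

∠SBJ = 123.3°, so BJ runs at 58.1° + (180° − 123.3°) = 114.8° from the x-axis; with |BJ| = 42.3, J = B + 42.3·(cos 114.8°, sin 114.8°) = (-3.686, 60.98). BJ ⟂ JQ; with |JQ| = 15.1 on the right of BJ, Q = J + 15.1·(0.9078, 0.4195) = (10.02, 67.32). Then |SQ| = |Q − S| = 68.06.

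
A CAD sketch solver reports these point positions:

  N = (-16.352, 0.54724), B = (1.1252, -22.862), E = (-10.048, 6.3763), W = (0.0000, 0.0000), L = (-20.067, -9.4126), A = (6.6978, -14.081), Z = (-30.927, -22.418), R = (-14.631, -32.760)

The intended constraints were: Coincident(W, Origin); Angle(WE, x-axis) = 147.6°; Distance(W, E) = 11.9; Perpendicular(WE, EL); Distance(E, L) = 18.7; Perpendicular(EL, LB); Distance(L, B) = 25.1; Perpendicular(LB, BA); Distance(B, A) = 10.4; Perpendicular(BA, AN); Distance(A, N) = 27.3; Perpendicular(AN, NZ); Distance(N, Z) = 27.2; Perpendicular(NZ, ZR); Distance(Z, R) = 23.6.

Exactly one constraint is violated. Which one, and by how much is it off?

Distance(Z, R) = 23.6 — off by 4.30.

W = (0.00, 0.00) ✓; WE at 147.6° ✓; |WE| = 11.90 ✓; ∠(WE, EL) = 90.00° ✓; |EL| = 18.70 ✓; ∠(EL, LB) = 90.00° ✓; |LB| = 25.10 ✓; ∠(LB, BA) = 90.00° ✓; |BA| = 10.40 ✓; ∠(BA, AN) = 90.00° ✓; |AN| = 27.30 ✓; ∠(AN, NZ) = 90.00° ✓; |NZ| = 27.20 ✓; ∠(NZ, ZR) = 90.00° ✓; |ZR| = 19.30 ✗.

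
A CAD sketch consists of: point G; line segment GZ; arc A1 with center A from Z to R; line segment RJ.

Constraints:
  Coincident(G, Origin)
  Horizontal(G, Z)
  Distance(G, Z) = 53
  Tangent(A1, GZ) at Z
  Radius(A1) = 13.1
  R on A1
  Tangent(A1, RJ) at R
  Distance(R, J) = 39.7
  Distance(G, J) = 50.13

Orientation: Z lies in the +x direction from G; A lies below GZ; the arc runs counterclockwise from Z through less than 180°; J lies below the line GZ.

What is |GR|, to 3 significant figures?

41.8

Checks: |AZ| = 13.10 ✓; |AR| = 13.10 ✓; ∠(AR, RJ) = 90.00° ✓; |RJ| = 39.70 ✓; |GJ| = 50.13 ✓.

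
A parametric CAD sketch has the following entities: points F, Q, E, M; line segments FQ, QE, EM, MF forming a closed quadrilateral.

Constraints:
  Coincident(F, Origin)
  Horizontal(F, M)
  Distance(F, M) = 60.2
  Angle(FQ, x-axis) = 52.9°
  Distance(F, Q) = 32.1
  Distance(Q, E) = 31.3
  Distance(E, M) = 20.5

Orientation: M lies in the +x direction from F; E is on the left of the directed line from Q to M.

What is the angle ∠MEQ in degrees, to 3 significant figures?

136°

F is at the origin; FM is horizontal with |FM| = 60.2 and M in +x, so M = (60.2, 0). FQ runs at 52.9° with |FQ| = 32.1, so Q = (19.4, 25.6). E is determined by |QE| = 31.3 and |EM| = 20.5 together: it lies at the intersection of circle(Q, 31.3) and circle(M, 20.5). With |QM| = 48.2, the foot of the radical line on QM is 29.9 from Q and the perpendicular offset is √(31.3² − 29.9²) = 9.25. Taking the left-of-QM solution: E = (49.6, 17.6).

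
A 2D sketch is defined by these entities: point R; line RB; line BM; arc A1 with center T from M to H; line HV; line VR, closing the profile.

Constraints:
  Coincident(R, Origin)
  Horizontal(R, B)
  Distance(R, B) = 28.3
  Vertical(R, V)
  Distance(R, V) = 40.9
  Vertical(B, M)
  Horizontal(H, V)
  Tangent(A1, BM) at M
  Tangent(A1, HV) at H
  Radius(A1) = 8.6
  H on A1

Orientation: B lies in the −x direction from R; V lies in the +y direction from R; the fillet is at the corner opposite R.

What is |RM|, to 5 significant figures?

42.944

The virtual corner opposite R is at (-28.300, 40.900). Tangency of A1 to BM means the radius TM is perpendicular to BM and since A1 is tangent to HV there, TH ⟂ HV, with radius 8.6, so the center T sits 8.6 in from both sides at T = (-19.700, 32.300). That places the tangent points at M = (-28.300, 32.300) on BM and H = (-19.700, 40.900) on HV. Then |RM| = |M − R| = 42.944.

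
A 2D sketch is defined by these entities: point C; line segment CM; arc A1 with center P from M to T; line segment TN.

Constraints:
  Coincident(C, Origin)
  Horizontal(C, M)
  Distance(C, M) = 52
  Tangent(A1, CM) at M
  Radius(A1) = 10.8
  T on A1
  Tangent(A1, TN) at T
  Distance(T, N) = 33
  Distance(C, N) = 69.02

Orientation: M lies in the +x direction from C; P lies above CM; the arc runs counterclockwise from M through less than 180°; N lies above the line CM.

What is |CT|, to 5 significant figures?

63.850

Checks: ∠(PM, MC) = 90.00° ✓; |PT| = 10.80 ✓; ∠(PT, TN) = 90.00° ✓; |TN| = 33.00 ✓; |CN| = 69.02 ✓.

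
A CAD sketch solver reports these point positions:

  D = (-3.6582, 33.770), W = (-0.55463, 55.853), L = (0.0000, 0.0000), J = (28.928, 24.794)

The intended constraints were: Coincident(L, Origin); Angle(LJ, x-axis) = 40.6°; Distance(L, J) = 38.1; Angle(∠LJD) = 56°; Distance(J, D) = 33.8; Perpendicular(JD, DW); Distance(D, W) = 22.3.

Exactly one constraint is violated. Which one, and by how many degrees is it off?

Perpendicular(JD, DW) — off by 7.40°.

L = (0.00, 0.00) ✓; LJ at 40.60° ✓; |LJ| = 38.10 ✓; ∠LJD = 56.00° ✓; |JD| = 33.80 ✓; ∠(JD, DW) = 82.60° ✗; |DW| = 22.30 ✓.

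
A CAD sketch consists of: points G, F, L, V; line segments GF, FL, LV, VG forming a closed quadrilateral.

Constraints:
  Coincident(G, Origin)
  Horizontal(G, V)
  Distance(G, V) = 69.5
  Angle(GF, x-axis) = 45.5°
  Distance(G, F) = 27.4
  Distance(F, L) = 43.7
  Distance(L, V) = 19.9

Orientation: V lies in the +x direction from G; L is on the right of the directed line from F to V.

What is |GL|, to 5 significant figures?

52.797

G is at the origin; G and V share the same y with |GV| = 69.5 and V in +x, so V = (69.5, 0). GF runs at 45.5° with |GF| = 27.4, so F = (19.205, 19.543). L is determined by |FL| = 43.7 and |LV| = 19.9 together: it lies at the intersection of circle(F, 43.7) and circle(V, 19.9). With |FV| = 53.959, the foot of the radical line on FV is 41.006 from F and the perpendicular offset is √(43.7² − 41.006²) = 15.107. Taking the right-of-FV solution: L = (51.955, -9.3902).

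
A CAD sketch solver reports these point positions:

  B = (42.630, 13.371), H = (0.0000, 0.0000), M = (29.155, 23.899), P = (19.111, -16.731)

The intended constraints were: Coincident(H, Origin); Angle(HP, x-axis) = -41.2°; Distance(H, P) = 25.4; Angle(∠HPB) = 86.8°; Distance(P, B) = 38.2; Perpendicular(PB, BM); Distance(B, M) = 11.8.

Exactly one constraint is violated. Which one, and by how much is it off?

Distance(B, M) = 11.8 — off by 5.30.

H = (0.00, 0.00) ✓; HP at -41.20° ✓; |HP| = 25.40 ✓; ∠HPB = 86.80° ✓; |PB| = 38.20 ✓; ∠(PB, BM) = 90.00° ✓; |BM| = 17.10 ✗.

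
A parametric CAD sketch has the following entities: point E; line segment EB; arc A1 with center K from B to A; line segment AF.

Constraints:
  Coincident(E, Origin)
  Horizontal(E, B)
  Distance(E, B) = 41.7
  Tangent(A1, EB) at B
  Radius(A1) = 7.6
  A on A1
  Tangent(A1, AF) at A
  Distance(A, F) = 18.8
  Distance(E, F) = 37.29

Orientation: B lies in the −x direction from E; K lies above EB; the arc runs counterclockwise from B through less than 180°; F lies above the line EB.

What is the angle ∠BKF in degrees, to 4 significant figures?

141.3°

Checks: ∠(KB, BE) = 90.00° ✓; |KB| = 7.600 ✓; |KA| = 7.600 ✓; ∠(KA, AF) = 90.00° ✓; |AF| = 18.80 ✓; |EF| = 37.29 ✓.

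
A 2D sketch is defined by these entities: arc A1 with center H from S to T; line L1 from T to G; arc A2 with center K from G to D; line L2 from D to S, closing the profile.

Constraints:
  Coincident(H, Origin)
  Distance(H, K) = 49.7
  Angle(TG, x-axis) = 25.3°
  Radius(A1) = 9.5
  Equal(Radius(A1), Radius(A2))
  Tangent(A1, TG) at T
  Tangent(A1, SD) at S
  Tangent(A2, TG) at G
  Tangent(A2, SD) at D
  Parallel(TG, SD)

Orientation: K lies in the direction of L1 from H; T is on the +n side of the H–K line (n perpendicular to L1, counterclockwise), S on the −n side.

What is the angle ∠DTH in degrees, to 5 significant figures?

69.078°

The slot axis is L1's direction at 25.3°, so u = (cos 25.3°, sin 25.3°) = (0.90408, 0.42736) and n = (−sin 25.3°, cos 25.3°) = (-0.42736, 0.90408). H is at the origin and K lies 49.7 along u from H, so K = 49.7·u = (44.933, 21.240). Tangency of A1 to both parallel lines with radius 9.5 puts T and S at H ± 9.5·n: T = (-4.0599, 8.5888), S = (4.0599, -8.5888). Equal radii place G and D the same way about K: G = K + 9.5·n = (40.873, 29.828), D = K − 9.5·n = (48.993, 12.651). Then cos ∠DTH = TD·TH / (|TD||TH|), giving 69.078°.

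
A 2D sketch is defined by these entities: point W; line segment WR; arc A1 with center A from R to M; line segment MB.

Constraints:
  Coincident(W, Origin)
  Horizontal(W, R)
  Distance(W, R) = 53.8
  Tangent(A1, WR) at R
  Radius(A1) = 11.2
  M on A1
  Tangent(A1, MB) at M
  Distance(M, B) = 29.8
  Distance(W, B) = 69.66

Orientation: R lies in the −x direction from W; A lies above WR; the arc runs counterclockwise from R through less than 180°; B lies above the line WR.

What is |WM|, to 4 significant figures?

46.11

Checks: |AM| = 11.20 ✓; ∠(AM, MB) = 90.00° ✓; |MB| = 29.80 ✓; |WB| = 69.66 ✓.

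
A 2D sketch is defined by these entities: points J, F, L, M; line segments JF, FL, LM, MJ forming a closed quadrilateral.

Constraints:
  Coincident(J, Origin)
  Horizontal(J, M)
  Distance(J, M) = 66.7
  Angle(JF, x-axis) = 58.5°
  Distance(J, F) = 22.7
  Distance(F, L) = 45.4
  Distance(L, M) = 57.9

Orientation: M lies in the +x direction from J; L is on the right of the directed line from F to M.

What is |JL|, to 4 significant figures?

29.93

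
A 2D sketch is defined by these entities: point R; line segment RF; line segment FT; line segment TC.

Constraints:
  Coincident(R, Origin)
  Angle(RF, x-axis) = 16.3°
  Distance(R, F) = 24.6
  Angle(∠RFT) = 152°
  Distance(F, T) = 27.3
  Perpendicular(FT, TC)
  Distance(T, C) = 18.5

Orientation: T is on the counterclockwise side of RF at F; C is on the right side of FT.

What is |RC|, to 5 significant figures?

57.497

∠RFT = 152.0°, so FT runs at 16.3° + (180° − 152.0°) = 44.300° from the x-axis; with |FT| = 27.3, T = F + 27.3·(cos 44.300°, sin 44.300°) = (43.150, 25.971). The perpendicularity gives TC at right angles to FT; with |TC| = 18.5 on the right of FT, C = T + 18.5·(0.69842, -0.71569) = (56.070, 12.731). Then |RC| = |C − R| = 57.497.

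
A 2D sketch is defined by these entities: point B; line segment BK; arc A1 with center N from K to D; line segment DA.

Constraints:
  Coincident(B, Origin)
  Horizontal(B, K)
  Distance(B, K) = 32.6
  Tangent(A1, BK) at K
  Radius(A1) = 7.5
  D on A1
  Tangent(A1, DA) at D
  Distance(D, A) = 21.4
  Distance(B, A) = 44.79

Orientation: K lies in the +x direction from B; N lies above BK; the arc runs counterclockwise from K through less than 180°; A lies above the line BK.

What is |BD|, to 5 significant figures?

40.927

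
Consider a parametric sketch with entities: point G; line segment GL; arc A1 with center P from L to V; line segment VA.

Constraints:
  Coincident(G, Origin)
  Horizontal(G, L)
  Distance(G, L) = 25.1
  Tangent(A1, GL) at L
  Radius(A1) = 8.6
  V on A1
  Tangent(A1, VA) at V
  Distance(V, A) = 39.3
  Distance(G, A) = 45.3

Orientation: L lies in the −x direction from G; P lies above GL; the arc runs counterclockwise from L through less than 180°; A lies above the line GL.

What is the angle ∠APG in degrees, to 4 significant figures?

82.73°

Checks: ∠(PL, LG) = 90.00° ✓; |PL| = 8.600 ✓; |PV| = 8.600 ✓; ∠(PV, VA) = 90.00° ✓; |VA| = 39.30 ✓; |GA| = 45.30 ✓.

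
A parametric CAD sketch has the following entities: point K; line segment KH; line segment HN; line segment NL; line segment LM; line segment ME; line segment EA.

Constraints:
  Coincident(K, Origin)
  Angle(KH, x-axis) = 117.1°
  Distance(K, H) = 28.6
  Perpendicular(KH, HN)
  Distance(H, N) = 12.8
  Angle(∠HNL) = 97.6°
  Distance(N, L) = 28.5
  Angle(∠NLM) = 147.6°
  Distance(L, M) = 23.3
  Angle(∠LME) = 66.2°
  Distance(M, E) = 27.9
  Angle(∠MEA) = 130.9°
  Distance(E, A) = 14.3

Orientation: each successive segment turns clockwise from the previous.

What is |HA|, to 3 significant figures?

17.3

K is at the origin; KH runs at 117.1° with length 28.6, so H = (-13.0, 25.5). The perpendicularity gives HN at right angles to KH, so HN runs at 27.1°; with |HN| = 12.8, N = (-1.63, 31.3). ∠HNL = 97.6° gives NL at -55.3° from the x-axis; with |NL| = 28.5, L = (14.6, 7.86). ∠NLM = 147.6° gives LM at -87.7° from the x-axis; with |LM| = 23.3, M = (15.5, -15.4). ∠LME = 66.2° gives ME at 158° from the x-axis; with |ME| = 27.9, E = (-10.4, -5.20). ∠MEA = 130.9° gives EA at 109° from the x-axis; with |EA| = 14.3, A = (-15.2, 8.29). Then |HA| = |A − H| = 17.3.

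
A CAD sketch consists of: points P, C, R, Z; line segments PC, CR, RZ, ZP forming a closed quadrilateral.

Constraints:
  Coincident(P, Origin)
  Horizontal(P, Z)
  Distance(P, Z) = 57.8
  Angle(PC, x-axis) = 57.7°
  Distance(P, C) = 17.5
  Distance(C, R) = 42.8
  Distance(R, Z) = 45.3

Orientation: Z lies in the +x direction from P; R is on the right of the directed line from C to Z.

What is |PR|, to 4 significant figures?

33.72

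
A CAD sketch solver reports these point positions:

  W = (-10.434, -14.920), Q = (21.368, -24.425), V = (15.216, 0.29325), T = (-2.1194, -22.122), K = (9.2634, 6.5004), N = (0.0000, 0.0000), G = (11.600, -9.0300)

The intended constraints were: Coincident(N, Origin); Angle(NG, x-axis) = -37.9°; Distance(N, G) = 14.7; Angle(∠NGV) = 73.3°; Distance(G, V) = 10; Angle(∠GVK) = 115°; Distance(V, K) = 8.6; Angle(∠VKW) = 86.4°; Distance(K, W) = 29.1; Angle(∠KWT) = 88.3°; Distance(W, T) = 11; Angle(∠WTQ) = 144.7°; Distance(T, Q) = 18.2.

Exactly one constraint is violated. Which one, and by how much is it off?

Distance(T, Q) = 18.2 — off by 5.40.

N = (0.00, 0.00) ✓; NG at -37.90° ✓; |NG| = 14.70 ✓; ∠NGV = 73.30° ✓; |GV| = 10.00 ✓; ∠GVK = 115.0° ✓; |VK| = 8.600 ✓; ∠VKW = 86.40° ✓; |KW| = 29.10 ✓; ∠KWT = 88.30° ✓; |WT| = 11.00 ✓; ∠WTQ = 144.7° ✓; |TQ| = 23.60 ✗.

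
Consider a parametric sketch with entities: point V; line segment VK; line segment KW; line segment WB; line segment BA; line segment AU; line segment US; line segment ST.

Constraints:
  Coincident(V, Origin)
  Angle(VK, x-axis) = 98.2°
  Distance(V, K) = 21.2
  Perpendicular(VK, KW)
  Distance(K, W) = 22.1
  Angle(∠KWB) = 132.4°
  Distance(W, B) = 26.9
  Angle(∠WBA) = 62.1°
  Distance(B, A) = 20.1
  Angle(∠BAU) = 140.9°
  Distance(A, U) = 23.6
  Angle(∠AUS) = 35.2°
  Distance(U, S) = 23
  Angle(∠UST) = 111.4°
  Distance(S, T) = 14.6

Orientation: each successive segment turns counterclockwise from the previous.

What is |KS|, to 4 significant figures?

24.46

∠BAU = 140.9° gives AU at 32.80° from the x-axis; with |AU| = 23.6, U = (-0.2018, 6.161). ∠AUS = 35.2° gives US at 177.6° from the x-axis; with |US| = 23.0, S = (-23.18, 7.124). Then |KS| = |S − K| = 24.46.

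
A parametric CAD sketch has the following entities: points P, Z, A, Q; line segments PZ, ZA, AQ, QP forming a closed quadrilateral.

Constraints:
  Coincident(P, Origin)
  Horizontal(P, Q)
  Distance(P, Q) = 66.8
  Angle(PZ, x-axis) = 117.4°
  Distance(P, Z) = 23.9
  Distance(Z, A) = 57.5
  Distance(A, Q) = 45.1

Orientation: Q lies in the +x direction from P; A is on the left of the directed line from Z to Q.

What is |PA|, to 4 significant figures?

58.46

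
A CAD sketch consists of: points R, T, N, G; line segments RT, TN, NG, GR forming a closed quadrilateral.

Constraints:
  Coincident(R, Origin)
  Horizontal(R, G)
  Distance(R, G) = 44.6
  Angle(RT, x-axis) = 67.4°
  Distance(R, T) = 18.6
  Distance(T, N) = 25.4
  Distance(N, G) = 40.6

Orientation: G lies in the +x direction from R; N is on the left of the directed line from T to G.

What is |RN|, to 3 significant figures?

43.3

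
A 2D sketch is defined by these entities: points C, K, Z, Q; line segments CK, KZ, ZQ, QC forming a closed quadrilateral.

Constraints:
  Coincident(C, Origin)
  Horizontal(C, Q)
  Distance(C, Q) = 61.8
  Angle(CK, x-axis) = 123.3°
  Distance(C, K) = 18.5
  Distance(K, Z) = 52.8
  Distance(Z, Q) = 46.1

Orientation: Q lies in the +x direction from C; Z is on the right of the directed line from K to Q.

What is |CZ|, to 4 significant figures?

34.46

Checks: |KZ| = 52.80 ✓; |ZQ| = 46.10 ✓.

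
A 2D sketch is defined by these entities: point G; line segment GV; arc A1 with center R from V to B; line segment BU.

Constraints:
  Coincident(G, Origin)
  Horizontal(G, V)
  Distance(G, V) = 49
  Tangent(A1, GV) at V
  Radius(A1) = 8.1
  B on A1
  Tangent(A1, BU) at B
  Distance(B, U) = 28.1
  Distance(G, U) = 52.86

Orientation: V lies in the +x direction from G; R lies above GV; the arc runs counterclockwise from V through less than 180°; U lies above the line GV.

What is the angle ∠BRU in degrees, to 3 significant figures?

73.9°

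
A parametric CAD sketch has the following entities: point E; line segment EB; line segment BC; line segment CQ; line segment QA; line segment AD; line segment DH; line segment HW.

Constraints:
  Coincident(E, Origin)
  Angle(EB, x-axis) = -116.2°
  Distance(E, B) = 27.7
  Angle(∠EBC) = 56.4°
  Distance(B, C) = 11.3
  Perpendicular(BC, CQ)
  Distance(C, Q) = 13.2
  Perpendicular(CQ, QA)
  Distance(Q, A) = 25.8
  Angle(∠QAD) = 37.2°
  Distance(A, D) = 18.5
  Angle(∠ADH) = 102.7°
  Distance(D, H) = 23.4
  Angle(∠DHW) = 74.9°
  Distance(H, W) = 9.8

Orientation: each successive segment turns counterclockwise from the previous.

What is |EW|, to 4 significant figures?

5.256

E is at the origin; EB runs at -116.2° with length 27.7, so B = (-12.23, -24.85). ∠EBC = 56.4° gives BC at 7.400° from the x-axis; with |BC| = 11.3, C = (-1.024, -23.40). BC ⟂ CQ, so CQ runs at 97.40°; with |CQ| = 13.2, Q = (-2.724, -10.31). The perpendicularity gives QA at right angles to CQ, so QA runs at -172.6°; with |QA| = 25.8, A = (-28.31, -13.63). ∠QAD = 37.2° gives AD at -29.80° from the x-axis; with |AD| = 18.5, D = (-12.26, -22.83). ∠ADH = 102.7° gives DH at 47.50° from the x-axis; with |DH| = 23.4, H = (3.553, -5.573). ∠DHW = 74.9° gives HW at 152.6° from the x-axis; with |HW| = 9.8, W = (-5.147, -1.063). Then |EW| = |W − E| = 5.256.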